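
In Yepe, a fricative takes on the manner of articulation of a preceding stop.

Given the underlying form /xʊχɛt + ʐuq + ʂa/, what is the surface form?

[xʊχɛtɖuqʈa]

The rule targets /ʐ/ (voiced retroflex fricative), which sits after the trigger /t/ (stop).
A voiced retroflex stop is [ɖ], so the surface segment is [ɖ].
At the second juncture, /ʂ/ likewise becomes [ʈ] adjacent to /q/.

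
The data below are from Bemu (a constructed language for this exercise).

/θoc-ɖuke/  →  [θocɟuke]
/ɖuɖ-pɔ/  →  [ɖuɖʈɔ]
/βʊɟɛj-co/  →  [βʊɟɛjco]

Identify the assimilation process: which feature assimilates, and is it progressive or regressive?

The segment that alternates is /ɖ/, which surfaces as [ɟ] when adjacent to /c/.
/ɖ/ is retroflex while /c/ is palatal; the output [ɟ] is palatal, matching the trigger — so the feature that spreads is place.
Manner and voice are unchanged, so the assimilation is partial, not total.
Checking the remaining alternation: /p/ → [ʈ] after /ɖ/ (bilabial → retroflex, matching retroflex) — only place changes, and always toward the preceding segment.
Nothing changes in [βʊɟɛjco]: there the adjacent consonants already agree in place (/c/ and /j/ are both palatal), so this form is consistent with the same rule.
Since the segment that changes follows the conditioning segment, the assimilation is progressive.

progressive place assimilation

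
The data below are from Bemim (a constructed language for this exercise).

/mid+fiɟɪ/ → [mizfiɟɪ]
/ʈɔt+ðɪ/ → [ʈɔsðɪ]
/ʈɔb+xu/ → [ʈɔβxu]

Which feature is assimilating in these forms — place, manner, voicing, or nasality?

The segment that alternates is /d/, which surfaces as [z] when adjacent to /f/.
The change stop → fricative matches the manner of the following /f/, identifying this as manner assimilation.
Checking the remaining alternations: /t/ → [s] before /ð/ (stop → fricative, matching a fricative); /b/ → [β] before /x/ (stop → fricative, matching a fricative) — only manner changes, and always toward the following segment.

manner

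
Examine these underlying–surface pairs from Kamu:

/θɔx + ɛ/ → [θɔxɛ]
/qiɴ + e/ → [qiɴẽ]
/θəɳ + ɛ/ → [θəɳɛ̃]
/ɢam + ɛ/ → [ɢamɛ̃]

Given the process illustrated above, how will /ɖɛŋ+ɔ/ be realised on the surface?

[ɖɛŋɔ̃]

The data show progressive nasality assimilation (vowel nasalisation): /e/ → [ẽ] after /ɴ/; /ɛ/ → [ɛ̃] after /ɳ/; /ɛ/ → [ɛ̃] after /m/ — a vowel is nasalised by an immediately preceding nasal consonant.
No change occurs in [θɔxɛ] because the vowel at the boundary is adjacent to an oral consonant, not a nasal (/ɛ/ next to /x/).
The vowel /ɔ/ is adjacent to the preceding nasal /ŋ/, so it acquires [+nasal] and surfaces as [ɔ̃].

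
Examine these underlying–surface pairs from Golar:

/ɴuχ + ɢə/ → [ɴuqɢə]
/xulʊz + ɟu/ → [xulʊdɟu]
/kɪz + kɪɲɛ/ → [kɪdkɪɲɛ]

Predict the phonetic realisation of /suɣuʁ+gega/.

The data show regressive manner assimilation: /χ/ → [q] before /ɢ/; /z/ → [d] before /ɟ/; /z/ → [d] before /k/. In each pair only manner changes, matching the following consonant, while place and voice stay constant.
The rule targets /ʁ/ (voiced uvular fricative), which sits before the trigger /g/ (stop).
A voiced uvular stop is [ɢ], so the surface segment is [ɢ].

[suɣuɢgega]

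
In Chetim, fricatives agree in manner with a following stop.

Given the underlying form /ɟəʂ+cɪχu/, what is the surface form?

The rule targets /ʂ/ (voiceless retroflex fricative), which sits before the trigger /c/ (stop).
A voiceless retroflex stop is [ʈ], so the surface segment is [ʈ].

[ɟəʈcɪχu]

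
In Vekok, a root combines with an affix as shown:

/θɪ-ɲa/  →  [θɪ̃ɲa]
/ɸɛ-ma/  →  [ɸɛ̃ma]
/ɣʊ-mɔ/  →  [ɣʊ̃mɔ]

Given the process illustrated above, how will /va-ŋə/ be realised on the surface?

The data show regressive nasality assimilation (vowel nasalisation): /ɪ/ → [ɪ̃] before /ɲ/; /ɛ/ → [ɛ̃] before /m/; /ʊ/ → [ʊ̃] before /m/ — a vowel is nasalised by an immediately following nasal consonant.
/a/ sits next to the nasal /ŋ/ and is therefore nasalised to [ã].

[vãŋə]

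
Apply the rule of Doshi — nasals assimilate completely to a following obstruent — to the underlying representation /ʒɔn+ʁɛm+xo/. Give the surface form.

/n/ is the segment targeted by the rule; it sits immediately before /ʁ/, so it assimilates completely and surfaces as [ʁ].
The same rule applies at the second boundary: /m/ → [x] next to /x/.

[ʒɔʁʁɛxxo]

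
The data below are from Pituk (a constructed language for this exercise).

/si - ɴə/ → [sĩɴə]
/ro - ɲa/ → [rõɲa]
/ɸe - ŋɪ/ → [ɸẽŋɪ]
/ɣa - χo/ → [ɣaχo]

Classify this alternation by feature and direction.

The vowel /i/ surfaces as nasalised [ĩ] next to the following nasal /ɴ/ — it has acquired the [+nasal] feature of its neighbour.
The other forms show the same pattern: /o/ → [õ] before /ɲ/; /e/ → [ẽ] before /ŋ/ — each time a vowel is nasalised next to a following nasal.
No change occurs in [ɣaχo] because the vowel at the boundary is adjacent to an oral consonant, not a nasal (/a/ next to /χ/).
Because the conditioning nasal is to the right of the vowel that changes, the process is regressive (anticipatory).

regressive nasality assimilation (vowel nasalisation)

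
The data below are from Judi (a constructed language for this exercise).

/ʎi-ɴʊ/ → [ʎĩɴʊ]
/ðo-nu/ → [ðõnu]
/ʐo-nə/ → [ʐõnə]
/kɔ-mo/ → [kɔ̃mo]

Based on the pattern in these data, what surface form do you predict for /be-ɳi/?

The data show regressive nasality assimilation (vowel nasalisation): /i/ → [ĩ] before /ɴ/; /o/ → [õ] before /n/; /ɔ/ → [ɔ̃] before /m/ — a vowel is nasalised by an immediately following nasal consonant.
The vowel /e/ is adjacent to the following nasal /ɳ/, so it acquires [+nasal] and surfaces as [ẽ].

[bẽɳi]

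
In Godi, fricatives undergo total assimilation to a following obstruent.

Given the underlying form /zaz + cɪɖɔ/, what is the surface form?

/z/ is the segment targeted by the rule; it sits immediately before /c/, so it assimilates completely and surfaces as [c].

[zaccɪɖɔ]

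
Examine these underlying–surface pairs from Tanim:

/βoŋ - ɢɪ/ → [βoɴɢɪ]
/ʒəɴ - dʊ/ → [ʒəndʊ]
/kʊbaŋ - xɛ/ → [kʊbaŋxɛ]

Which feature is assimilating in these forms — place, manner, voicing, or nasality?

place

Underlying /ŋ/ is realised as [ɴ] next to /ɢ/; /ɢ/ itself does not change.
The change velar → uvular matches the place of the following /ɢ/, identifying this as place assimilation.
The same holds elsewhere in the data: /ɴ/ → [n] before /d/ (uvular → alveolar, matching alveolar) — only place changes, and always toward the following segment.
No alternation appears in [kʊbaŋxɛ]: there the adjacent consonants already agree in place (/ŋ/ and /x/ are both velar), so this form is consistent with the same rule.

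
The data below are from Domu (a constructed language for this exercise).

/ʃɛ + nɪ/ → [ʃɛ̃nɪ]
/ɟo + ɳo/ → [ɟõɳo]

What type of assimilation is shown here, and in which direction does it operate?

The vowel /ɛ/ surfaces as nasalised [ɛ̃] next to the following nasal /n/ — it has acquired the [+nasal] feature of its neighbour.
The other form shows the same pattern: /o/ → [õ] before /ɳ/ — each time a vowel is nasalised next to a following nasal.
Because the conditioning nasal is to the right of the vowel that changes, the process is regressive (anticipatory).

regressive nasality assimilation (vowel nasalisation)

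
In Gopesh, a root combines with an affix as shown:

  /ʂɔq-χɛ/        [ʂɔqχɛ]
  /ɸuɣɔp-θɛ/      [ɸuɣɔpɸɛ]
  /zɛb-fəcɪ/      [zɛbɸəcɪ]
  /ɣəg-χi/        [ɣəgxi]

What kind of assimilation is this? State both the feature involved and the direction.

The segment that alternates is /θ/, which surfaces as [ɸ] when adjacent to /p/.
The change dental → bilabial matches the place of the preceding /p/, identifying this as place assimilation.
Manner and voice are unchanged, so the assimilation is partial, not total.
Checking the remaining alternations: /f/ → [ɸ] after /b/ (labiodental → bilabial, matching bilabial); /χ/ → [x] after /g/ (uvular → velar, matching velar) — only place changes, and always toward the preceding segment.
No alternation appears in [ʂɔqχɛ]: there the adjacent consonants already agree in place (/χ/ and /q/ are both uvular), so this form is consistent with the same rule.
The trigger is the preceding segment, so the direction is progressive (perseverative).

progressive place assimilation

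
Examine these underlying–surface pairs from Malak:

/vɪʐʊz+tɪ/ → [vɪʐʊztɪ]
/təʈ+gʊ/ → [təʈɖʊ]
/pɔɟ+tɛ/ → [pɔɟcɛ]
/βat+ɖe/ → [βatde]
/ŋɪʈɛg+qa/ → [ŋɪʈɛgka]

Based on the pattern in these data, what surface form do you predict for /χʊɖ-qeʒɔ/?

[χʊɖʈeʒɔ]

The data show progressive place assimilation: /g/ → [ɖ] after /ʈ/; /t/ → [c] after /ɟ/; /ɖ/ → [d] after /t/; /q/ → [k] after /g/. In each pair only place changes, matching the preceding consonant, while manner and voice stay constant.
Nothing changes in [vɪʐʊztɪ]: there the adjacent consonants already agree in place (/t/ and /z/ are both alveolar), so this form is consistent with the same rule.
/q/ is a voiceless uvular stop. The preceding trigger /ɖ/ is retroflex, so /q/ must become retroflex as well.
The voiceless retroflex stop is [ʈ], so /q/ → [ʈ].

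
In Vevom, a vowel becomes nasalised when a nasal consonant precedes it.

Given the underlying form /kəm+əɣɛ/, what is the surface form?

/ə/ sits next to the nasal /m/ and is therefore nasalised to [ə̃].

[kəmə̃ɣɛ]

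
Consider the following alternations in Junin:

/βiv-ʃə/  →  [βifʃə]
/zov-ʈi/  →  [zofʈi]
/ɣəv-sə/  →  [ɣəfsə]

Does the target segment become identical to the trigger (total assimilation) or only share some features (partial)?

partial assimilation

Underlying /v/ is realised as [f] next to /ʃ/; /ʃ/ itself does not change.
/v/ is voiced while /ʃ/ is voiceless; the output [f] is voiceless, matching the trigger — so the feature that spreads is voicing.
Place and manner are unchanged, so the assimilation is partial, not total.
Checking the remaining alternations: /v/ → [f] before /ʈ/ (voiced → voiceless, matching voiceless); /v/ → [f] before /s/ (voiced → voiceless, matching voiceless) — only voicing changes, and always toward the following segment.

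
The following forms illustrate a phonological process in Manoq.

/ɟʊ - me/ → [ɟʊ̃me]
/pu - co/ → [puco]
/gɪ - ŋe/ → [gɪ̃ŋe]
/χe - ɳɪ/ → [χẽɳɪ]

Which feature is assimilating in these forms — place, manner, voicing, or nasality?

nasality

The vowel /ʊ/ surfaces as nasalised [ʊ̃] next to the following nasal /m/ — it has acquired the [+nasal] feature of its neighbour.
Likewise in the remaining data: /ɪ/ → [ɪ̃] before /ŋ/; /e/ → [ẽ] before /ɳ/ — each time a vowel is nasalised next to a following nasal.
No change occurs in [puco] because the vowel at the boundary is adjacent to an oral consonant, not a nasal (/u/ next to /c/).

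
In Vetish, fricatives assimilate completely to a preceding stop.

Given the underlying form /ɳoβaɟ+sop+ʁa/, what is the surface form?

[ɳoβaɟɟoppa]

/s/ is the segment targeted by the rule; it sits immediately after /ɟ/, so it assimilates completely and surfaces as [ɟ].
The same rule applies at the second boundary: /ʁ/ → [p] next to /p/.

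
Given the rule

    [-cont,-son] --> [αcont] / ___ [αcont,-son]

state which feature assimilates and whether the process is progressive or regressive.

The shared variable α links the value of [cont] on the target to that of the neighbouring obstruent. [cont] distinguishes stops from fricatives — a manner-of-articulation feature — so this is manner assimilation.
Since the environment is written after the underscore, the trigger follows the target; the direction is regressive.

regressive manner assimilation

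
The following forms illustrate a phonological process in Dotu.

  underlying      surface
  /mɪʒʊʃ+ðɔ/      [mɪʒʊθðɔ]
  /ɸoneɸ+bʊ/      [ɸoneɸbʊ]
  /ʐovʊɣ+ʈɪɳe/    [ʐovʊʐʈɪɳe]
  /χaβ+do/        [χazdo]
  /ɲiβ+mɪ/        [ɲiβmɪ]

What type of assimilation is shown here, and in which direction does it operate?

regressive place assimilation

Comparing underlying and surface forms, /ʃ/ → [θ] is the alternation; the neighbouring /ð/ is constant.
/ʃ/ is postalveolar while /ð/ is dental; the output [θ] is dental, matching the trigger — so the feature that spreads is place.
Manner and voice are unchanged, so the assimilation is partial, not total.
The other alternating forms pattern the same way: /ɣ/ → [ʐ] before /ʈ/ (velar → retroflex, matching retroflex); /β/ → [z] before /d/ (bilabial → alveolar, matching alveolar) — only place changes, and always toward the following segment.
No alternation appears in [ɸoneɸbʊ], [ɲiβmɪ]: there the adjacent consonants already agree in place (/ɸ/ and /b/ are both bilabial; /β/ and /m/ are both bilabial), so these forms are consistent with the same rule.
Since the segment that changes precedes the conditioning segment, the assimilation is regressive.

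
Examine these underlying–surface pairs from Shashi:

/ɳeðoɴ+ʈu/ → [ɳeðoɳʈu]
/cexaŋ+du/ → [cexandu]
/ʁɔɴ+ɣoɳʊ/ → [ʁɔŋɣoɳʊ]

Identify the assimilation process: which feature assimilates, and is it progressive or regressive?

regressive place assimilation

The segment that alternates is /ɴ/, which surfaces as [ɳ] when adjacent to /ʈ/.
/ɴ/ is uvular while /ʈ/ is retroflex; the output [ɳ] is retroflex, matching the trigger — so the feature that spreads is place.
Manner and voice are unchanged, so the assimilation is partial, not total.
The same holds elsewhere in the data: /ŋ/ → [n] before /d/ (velar → alveolar, matching alveolar); /ɴ/ → [ŋ] before /ɣ/ (uvular → velar, matching velar) — only place changes, and always toward the following segment.
Since the segment that changes precedes the conditioning segment, the assimilation is regressive.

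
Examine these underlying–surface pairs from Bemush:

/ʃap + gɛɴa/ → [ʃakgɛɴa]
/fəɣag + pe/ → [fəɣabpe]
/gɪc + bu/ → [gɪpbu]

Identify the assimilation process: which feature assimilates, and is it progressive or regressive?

Underlying /p/ is realised as [k] next to /g/; /g/ itself does not change.
/p/ is bilabial while /g/ is velar; the output [k] is velar, matching the trigger — so the feature that spreads is place.
Manner and voice are unchanged, so the assimilation is partial, not total.
The other alternating forms pattern the same way: /g/ → [b] before /p/ (velar → bilabial, matching bilabial); /c/ → [p] before /b/ (palatal → bilabial, matching bilabial) — only place changes, and always toward the following segment.
Since the segment that changes precedes the conditioning segment, the assimilation is regressive.

regressive place assimilation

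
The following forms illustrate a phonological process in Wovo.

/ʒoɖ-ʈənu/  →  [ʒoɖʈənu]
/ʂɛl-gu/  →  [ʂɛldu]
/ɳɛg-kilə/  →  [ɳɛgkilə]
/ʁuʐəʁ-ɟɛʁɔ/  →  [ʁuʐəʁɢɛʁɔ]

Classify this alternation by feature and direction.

progressive place assimilation

Comparing underlying and surface forms, /g/ → [d] is the alternation; the neighbouring /l/ is constant.
/g/ is velar while /l/ is alveolar; the output [d] is alveolar, matching the trigger — so the feature that spreads is place.
Manner and voice are unchanged, so the assimilation is partial, not total.
The other alternating form patterns the same way: /ɟ/ → [ɢ] after /ʁ/ (palatal → uvular, matching uvular) — only place changes, and always toward the preceding segment.
No alternation appears in [ʒoɖʈənu], [ɳɛgkilə]: there the adjacent consonants already agree in place (/ʈ/ and /ɖ/ are both retroflex; /k/ and /g/ are both velar), so these forms are consistent with the same rule.
The trigger is the preceding segment, so the direction is progressive (perseverative).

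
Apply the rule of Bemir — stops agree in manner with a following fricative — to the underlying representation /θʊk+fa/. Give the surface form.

[θʊxfa]

The rule targets /k/ (voiceless velar stop), which sits before the trigger /f/ (fricative).
Changing only its manner to fricative gives [x] — the voiceless velar fricative.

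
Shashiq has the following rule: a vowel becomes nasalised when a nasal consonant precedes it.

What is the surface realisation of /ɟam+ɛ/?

[ɟamɛ̃]

The vowel /ɛ/ is adjacent to the preceding nasal /m/, so it acquires [+nasal] and surfaces as [ɛ̃].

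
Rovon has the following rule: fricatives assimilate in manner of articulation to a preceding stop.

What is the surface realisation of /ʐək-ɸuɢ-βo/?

[ʐəkpuɢbo]

The rule targets /ɸ/ (voiceless bilabial fricative), which sits after the trigger /k/ (stop).
A voiceless bilabial stop is [p], so the surface segment is [p].
The same rule applies at the second boundary: /β/ → [b] next to /ɢ/.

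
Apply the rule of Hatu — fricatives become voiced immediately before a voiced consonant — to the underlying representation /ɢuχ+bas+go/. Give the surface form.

[ɢuʁbazgo]

/χ/ is a voiceless uvular fricative. The following trigger /b/ is voiced, so /χ/ must become voiced as well.
Changing only its voicing to voiced gives [ʁ] — the voiced uvular fricative.
At the second juncture, /s/ likewise becomes [z] adjacent to /g/.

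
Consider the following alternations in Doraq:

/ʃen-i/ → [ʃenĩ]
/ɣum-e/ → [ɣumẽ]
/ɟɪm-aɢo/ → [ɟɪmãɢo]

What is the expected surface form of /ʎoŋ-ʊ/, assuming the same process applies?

The data show progressive nasality assimilation (vowel nasalisation): /i/ → [ĩ] after /n/; /e/ → [ẽ] after /m/; /a/ → [ã] after /m/ — a vowel is nasalised by an immediately preceding nasal consonant.
/ʊ/ sits next to the nasal /ŋ/ and is therefore nasalised to [ʊ̃].

[ʎoŋʊ̃]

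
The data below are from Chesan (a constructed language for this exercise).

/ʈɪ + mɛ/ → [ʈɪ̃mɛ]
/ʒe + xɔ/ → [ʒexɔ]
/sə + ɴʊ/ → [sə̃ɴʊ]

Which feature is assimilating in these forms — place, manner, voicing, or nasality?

nasality

The vowel /ɪ/ surfaces as nasalised [ɪ̃] next to the following nasal /m/ — it has acquired the [+nasal] feature of its neighbour.
The other form shows the same pattern: /ə/ → [ə̃] before /ɴ/ — each time a vowel is nasalised next to a following nasal.
No change occurs in [ʒexɔ] because the vowel at the boundary is adjacent to an oral consonant, not a nasal (/e/ next to /x/).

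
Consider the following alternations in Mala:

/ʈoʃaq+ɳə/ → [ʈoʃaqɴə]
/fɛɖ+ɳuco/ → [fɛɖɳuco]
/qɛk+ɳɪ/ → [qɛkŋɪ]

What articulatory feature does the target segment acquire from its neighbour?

place

Comparing underlying and surface forms, /ɳ/ → [ɴ] is the alternation; the neighbouring /q/ is constant.
The change retroflex → uvular matches the place of the preceding /q/, identifying this as place assimilation.
The same holds elsewhere in the data: /ɳ/ → [ŋ] after /k/ (retroflex → velar, matching velar) — only place changes, and always toward the preceding segment.
Nothing changes in [fɛɖɳuco]: there the adjacent consonants already agree in place (/ɳ/ and /ɖ/ are both retroflex), so this form is consistent with the same rule.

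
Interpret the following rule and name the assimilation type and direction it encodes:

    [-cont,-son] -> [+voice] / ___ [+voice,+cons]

The target ([-cont,-son], stops) acquires [+voice] next to a voiced consonant ([+voice,+cons]) — it takes on the voicing of its neighbour, so the feature that spreads is voicing.
The conditioning segment sits to the right of the focus bar, meaning the trigger follows the segment that changes — regressive assimilation.

regressive voicing assimilation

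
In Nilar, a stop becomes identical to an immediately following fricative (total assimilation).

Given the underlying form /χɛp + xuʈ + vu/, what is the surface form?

/p/ is the segment targeted by the rule; it sits immediately before /x/, so it assimilates completely and surfaces as [x].
The same rule applies at the second boundary: /ʈ/ → [v] next to /v/.

[χɛxxuvvu]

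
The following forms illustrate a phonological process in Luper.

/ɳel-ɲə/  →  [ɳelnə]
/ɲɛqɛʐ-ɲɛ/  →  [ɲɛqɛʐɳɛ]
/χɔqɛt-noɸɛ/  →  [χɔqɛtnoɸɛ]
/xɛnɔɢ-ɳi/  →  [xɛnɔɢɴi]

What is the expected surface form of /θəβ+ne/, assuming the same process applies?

[θəβme]

The data show progressive place assimilation: /ɲ/ → [n] after /l/; /ɲ/ → [ɳ] after /ʐ/; /ɳ/ → [ɴ] after /ɢ/. In each pair only place changes, matching the preceding consonant, while manner and voice stay constant.
No alternation appears in [χɔqɛtnoɸɛ]: there the adjacent consonants already agree in place (/n/ and /t/ are both alveolar), so this form is consistent with the same rule.
/n/ is a voiced alveolar nasal. The preceding trigger /β/ is bilabial, so /n/ must become bilabial as well.
Changing only its place to bilabial gives [m] — the voiced bilabial nasal.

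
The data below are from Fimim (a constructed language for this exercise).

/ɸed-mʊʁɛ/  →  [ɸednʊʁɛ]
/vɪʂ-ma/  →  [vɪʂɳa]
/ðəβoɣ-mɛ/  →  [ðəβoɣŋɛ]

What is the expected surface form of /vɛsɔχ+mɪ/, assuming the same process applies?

The data show progressive place assimilation: /m/ → [n] after /d/; /m/ → [ɳ] after /ʂ/; /m/ → [ŋ] after /ɣ/. In each pair only place changes, matching the preceding consonant, while manner and voice stay constant.
/m/ is a voiced bilabial nasal. The preceding trigger /χ/ is uvular, so /m/ must become uvular as well.
Changing only its place to uvular gives [ɴ] — the voiced uvular nasal.

[vɛsɔχɴɪ]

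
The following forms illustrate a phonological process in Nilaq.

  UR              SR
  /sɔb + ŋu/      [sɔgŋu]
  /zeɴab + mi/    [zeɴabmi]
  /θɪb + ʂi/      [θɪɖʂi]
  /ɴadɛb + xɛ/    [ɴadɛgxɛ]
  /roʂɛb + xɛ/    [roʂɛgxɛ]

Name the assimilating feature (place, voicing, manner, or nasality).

place

The segment that alternates is /b/, which surfaces as [g] when adjacent to /ŋ/.
/b/ is bilabial while /ŋ/ is velar; the output [g] is velar, matching the trigger — so the feature that spreads is place.
Checking the remaining alternations: /b/ → [ɖ] before /ʂ/ (bilabial → retroflex, matching retroflex); /b/ → [g] before /x/ (bilabial → velar, matching velar) — only place changes, and always toward the following segment.
Nothing changes in [zeɴabmi]: there the adjacent consonants already agree in place (/b/ and /m/ are both bilabial), so this form is consistent with the same rule.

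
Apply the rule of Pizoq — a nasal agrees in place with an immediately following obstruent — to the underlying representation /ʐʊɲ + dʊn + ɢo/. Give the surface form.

[ʐʊndʊɴɢo]

The rule targets /ɲ/ (voiced palatal nasal), which sits before the trigger /d/ (alveolar).
Changing only its place to alveolar gives [n] — the voiced alveolar nasal.
At the second juncture, /n/ likewise becomes [ɴ] adjacent to /ɢ/.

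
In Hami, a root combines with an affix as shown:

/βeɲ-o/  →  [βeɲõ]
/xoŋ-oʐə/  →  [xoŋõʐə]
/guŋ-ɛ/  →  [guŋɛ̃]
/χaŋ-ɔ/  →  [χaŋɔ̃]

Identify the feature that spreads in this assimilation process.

nasality

The vowel /o/ surfaces as nasalised [õ] next to the preceding nasal /ɲ/ — it has acquired the [+nasal] feature of its neighbour.
Likewise in the remaining data: /o/ → [õ] after /ŋ/; /ɛ/ → [ɛ̃] after /ŋ/; /ɔ/ → [ɔ̃] after /ŋ/ — each time a vowel is nasalised next to a preceding nasal.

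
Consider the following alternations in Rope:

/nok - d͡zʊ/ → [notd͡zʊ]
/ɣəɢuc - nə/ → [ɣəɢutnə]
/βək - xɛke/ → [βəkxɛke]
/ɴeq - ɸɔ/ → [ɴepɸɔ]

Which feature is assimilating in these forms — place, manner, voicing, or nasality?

place

The segment that alternates is /k/, which surfaces as [t] when adjacent to /d͡z/.
/k/ is velar while /d͡z/ is alveolar; the output [t] is alveolar, matching the trigger — so the feature that spreads is place.
Checking the remaining alternations: /c/ → [t] before /n/ (palatal → alveolar, matching alveolar); /q/ → [p] before /ɸ/ (uvular → bilabial, matching bilabial) — only place changes, and always toward the following segment.
Nothing changes in [βəkxɛke]: there the adjacent consonants already agree in place (/k/ and /x/ are both velar), so this form is consistent with the same rule.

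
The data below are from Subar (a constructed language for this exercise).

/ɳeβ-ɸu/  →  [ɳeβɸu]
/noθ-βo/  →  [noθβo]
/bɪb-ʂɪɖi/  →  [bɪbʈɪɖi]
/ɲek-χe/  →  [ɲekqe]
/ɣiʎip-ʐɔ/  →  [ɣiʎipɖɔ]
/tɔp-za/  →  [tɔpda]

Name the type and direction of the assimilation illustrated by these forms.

progressive manner assimilation

Underlying /ʂ/ is realised as [ʈ] next to /b/; /b/ itself does not change.
The change fricative → stop matches the manner of the preceding /b/, identifying this as manner assimilation.
Place and voice are unchanged, so the assimilation is partial, not total.
The same holds elsewhere in the data: /χ/ → [q] after /k/ (fricative → stop, matching a stop); /ʐ/ → [ɖ] after /p/ (fricative → stop, matching a stop); /z/ → [d] after /p/ (fricative → stop, matching a stop) — only manner changes, and always toward the preceding segment.
Nothing changes in [ɳeβɸu], [noθβo]: there the adjacent consonants already agree in manner (/ɸ/ and /β/ are both fricatives; /β/ and /θ/ are both fricatives), so these forms are consistent with the same rule.
Since the segment that changes follows the conditioning segment, the assimilation is progressive.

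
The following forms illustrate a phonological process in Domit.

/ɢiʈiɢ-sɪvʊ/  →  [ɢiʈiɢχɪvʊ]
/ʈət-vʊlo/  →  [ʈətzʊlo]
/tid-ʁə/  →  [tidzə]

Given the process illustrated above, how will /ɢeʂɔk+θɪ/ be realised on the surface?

The data show progressive place assimilation: /s/ → [χ] after /ɢ/; /v/ → [z] after /t/; /ʁ/ → [z] after /d/. In each pair only place changes, matching the preceding consonant, while manner and voice stay constant.
/θ/ is a voiceless dental fricative. The preceding trigger /k/ is velar, so /θ/ must become velar as well.
The voiceless velar fricative is [x], so /θ/ → [x].

[ɢeʂɔkxɪ]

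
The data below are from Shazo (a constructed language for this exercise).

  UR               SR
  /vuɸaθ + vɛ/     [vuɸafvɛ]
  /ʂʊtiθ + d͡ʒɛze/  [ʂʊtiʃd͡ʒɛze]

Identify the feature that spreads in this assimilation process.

Comparing underlying and surface forms, /θ/ → [f] is the alternation; the neighbouring /v/ is constant.
The change dental → labiodental matches the place of the following /v/, identifying this as place assimilation.
The same holds elsewhere in the data: /θ/ → [ʃ] before /d͡ʒ/ (dental → postalveolar, matching postalveolar) — only place changes, and always toward the following segment.

place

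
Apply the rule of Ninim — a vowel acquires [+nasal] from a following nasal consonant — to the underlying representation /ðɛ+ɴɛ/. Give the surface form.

[ðɛ̃ɴɛ]

/ɛ/ sits next to the nasal /ɴ/ and is therefore nasalised to [ɛ̃].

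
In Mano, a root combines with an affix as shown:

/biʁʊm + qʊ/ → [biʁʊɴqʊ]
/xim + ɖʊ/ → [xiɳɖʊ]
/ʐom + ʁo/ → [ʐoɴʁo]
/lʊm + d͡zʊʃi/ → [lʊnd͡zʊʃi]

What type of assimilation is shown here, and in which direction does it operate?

The segment that alternates is /m/, which surfaces as [ɴ] when adjacent to /q/.
The change bilabial → uvular matches the place of the following /q/, identifying this as place assimilation.
Manner and voice are unchanged, so the assimilation is partial, not total.
The same holds elsewhere in the data: /m/ → [ɳ] before /ɖ/ (bilabial → retroflex, matching retroflex); /m/ → [ɴ] before /ʁ/ (bilabial → uvular, matching uvular); /m/ → [n] before /d͡z/ (bilabial → alveolar, matching alveolar) — only place changes, and always toward the following segment.
Since the segment that changes precedes the conditioning segment, the assimilation is regressive.

regressive place assimilation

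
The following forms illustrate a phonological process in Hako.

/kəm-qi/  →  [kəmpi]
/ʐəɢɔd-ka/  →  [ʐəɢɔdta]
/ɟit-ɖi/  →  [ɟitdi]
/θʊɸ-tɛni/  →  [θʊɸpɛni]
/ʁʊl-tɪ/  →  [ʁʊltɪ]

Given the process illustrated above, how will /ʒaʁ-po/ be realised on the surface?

The data show progressive place assimilation: /q/ → [p] after /m/; /k/ → [t] after /d/; /ɖ/ → [d] after /t/; /t/ → [p] after /ɸ/. In each pair only place changes, matching the preceding consonant, while manner and voice stay constant.
Nothing changes in [ʁʊltɪ]: there the adjacent consonants already agree in place (/t/ and /l/ are both alveolar), so this form is consistent with the same rule.
/p/ is a voiceless bilabial stop. The preceding trigger /ʁ/ is uvular, so /p/ must become uvular as well.
A voiceless uvular stop is [q], so the surface segment is [q].

[ʒaʁqo]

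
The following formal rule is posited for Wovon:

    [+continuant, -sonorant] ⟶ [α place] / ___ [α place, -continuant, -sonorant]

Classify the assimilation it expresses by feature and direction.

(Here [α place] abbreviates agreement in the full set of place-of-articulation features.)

regressive place assimilation

The rule copies the place features (abbreviated [place]) from the environment onto the target, so the assimilating feature is place.
Since the environment is written after the underscore, the trigger follows the target; the direction is regressive.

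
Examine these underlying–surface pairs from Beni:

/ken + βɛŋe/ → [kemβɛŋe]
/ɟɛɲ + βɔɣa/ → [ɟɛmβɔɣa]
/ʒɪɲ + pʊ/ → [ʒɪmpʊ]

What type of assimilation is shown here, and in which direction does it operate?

Comparing underlying and surface forms, /n/ → [m] is the alternation; the neighbouring /β/ is constant.
The change alveolar → bilabial matches the place of the following /β/, identifying this as place assimilation.
Manner and voice are unchanged, so the assimilation is partial, not total.
The same holds elsewhere in the data: /ɲ/ → [m] before /β/ (palatal → bilabial, matching bilabial); /ɲ/ → [m] before /p/ (palatal → bilabial, matching bilabial) — only place changes, and always toward the following segment.
Since the segment that changes precedes the conditioning segment, the assimilation is regressive.

regressive place assimilation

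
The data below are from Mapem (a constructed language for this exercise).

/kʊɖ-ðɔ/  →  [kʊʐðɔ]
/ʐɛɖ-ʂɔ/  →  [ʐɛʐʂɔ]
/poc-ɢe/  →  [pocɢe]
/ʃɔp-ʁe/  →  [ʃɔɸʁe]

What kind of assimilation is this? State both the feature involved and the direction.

regressive manner assimilation

Underlying /ɖ/ is realised as [ʐ] next to /ð/; /ð/ itself does not change.
/ɖ/ is a stop while /ð/ is a fricative; the output [ʐ] is a fricative, matching the trigger — so the feature that spreads is manner.
Place and voice are unchanged, so the assimilation is partial, not total.
Checking the remaining alternations: /ɖ/ → [ʐ] before /ʂ/ (stop → fricative, matching a fricative); /p/ → [ɸ] before /ʁ/ (stop → fricative, matching a fricative) — only manner changes, and always toward the following segment.
No alternation appears in [pocɢe]: there the adjacent consonants already agree in manner (/c/ and /ɢ/ are both stops), so this form is consistent with the same rule.
The trigger is the following segment, so the direction is regressive (anticipatory).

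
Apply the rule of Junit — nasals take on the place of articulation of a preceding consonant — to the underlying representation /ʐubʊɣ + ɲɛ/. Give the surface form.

[ʐubʊɣŋɛ]

/ɲ/ is a voiced palatal nasal. The preceding trigger /ɣ/ is velar, so /ɲ/ must become velar as well.
The voiced velar nasal is [ŋ], so /ɲ/ → [ŋ].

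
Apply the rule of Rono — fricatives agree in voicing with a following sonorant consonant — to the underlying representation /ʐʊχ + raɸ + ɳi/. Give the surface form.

The rule targets /χ/ (voiceless uvular fricative), which sits before the trigger /r/ (voiced).
A voiced uvular fricative is [ʁ], so the surface segment is [ʁ].
At the second juncture, /ɸ/ likewise becomes [β] adjacent to /ɳ/.

[ʐʊʁraβɳi]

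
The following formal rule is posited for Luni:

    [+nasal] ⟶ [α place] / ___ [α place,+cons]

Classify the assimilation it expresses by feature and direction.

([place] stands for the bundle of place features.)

The rule copies the place features (abbreviated [place]) from the environment onto the target, so the assimilating feature is place.
The conditioning segment sits to the right of the focus bar, meaning the trigger follows the segment that changes — regressive assimilation.

regressive place assimilation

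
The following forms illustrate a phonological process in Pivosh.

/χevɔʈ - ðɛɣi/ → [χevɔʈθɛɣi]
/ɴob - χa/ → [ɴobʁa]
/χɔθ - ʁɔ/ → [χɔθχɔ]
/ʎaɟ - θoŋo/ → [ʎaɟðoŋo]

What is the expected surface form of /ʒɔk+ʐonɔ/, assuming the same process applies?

The data show progressive voicing assimilation: /ð/ → [θ] after /ʈ/; /χ/ → [ʁ] after /b/; /ʁ/ → [χ] after /θ/; /θ/ → [ð] after /ɟ/. In each pair only voicing changes, matching the preceding consonant, while place and manner stay constant.
The rule targets /ʐ/ (voiced retroflex fricative), which sits after the trigger /k/ (voiceless).
A voiceless retroflex fricative is [ʂ], so the surface segment is [ʂ].

[ʒɔkʂonɔ]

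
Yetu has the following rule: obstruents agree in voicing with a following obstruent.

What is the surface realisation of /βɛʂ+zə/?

[βɛʐzə]

/ʂ/ is a voiceless retroflex fricative. The following trigger /z/ is voiced, so /ʂ/ must become voiced as well.
Changing only its voicing to voiced gives [ʐ] — the voiced retroflex fricative.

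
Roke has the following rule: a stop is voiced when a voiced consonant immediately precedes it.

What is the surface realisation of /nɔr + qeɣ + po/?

[nɔrɢeɣbo]

The rule targets /q/ (voiceless uvular stop), which sits after the trigger /r/ (voiced).
A voiced uvular stop is [ɢ], so the surface segment is [ɢ].
The same rule applies at the second boundary: /p/ → [b] next to /ɣ/.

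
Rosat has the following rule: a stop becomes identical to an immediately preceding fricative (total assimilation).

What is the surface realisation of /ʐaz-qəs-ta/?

/q/ is the segment targeted by the rule; it sits immediately after /z/, so it assimilates completely and surfaces as [z].
At the second juncture, /t/ likewise becomes [s] adjacent to /s/.

[ʐazzəssa]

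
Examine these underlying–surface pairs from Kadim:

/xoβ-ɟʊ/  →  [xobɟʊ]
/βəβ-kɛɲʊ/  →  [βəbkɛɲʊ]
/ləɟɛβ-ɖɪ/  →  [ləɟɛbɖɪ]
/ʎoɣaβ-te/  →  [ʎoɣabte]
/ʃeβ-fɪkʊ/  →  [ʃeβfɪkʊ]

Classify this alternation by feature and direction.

regressive manner assimilation

Underlying /β/ is realised as [b] next to /ɟ/; /ɟ/ itself does not change.
The change fricative → stop matches the manner of the following /ɟ/, identifying this as manner assimilation.
Place and voice are unchanged, so the assimilation is partial, not total.
Checking the remaining alternations: /β/ → [b] before /k/ (fricative → stop, matching a stop); /β/ → [b] before /ɖ/ (fricative → stop, matching a stop); /β/ → [b] before /t/ (fricative → stop, matching a stop) — only manner changes, and always toward the following segment.
Nothing changes in [ʃeβfɪkʊ]: there the adjacent consonants already agree in manner (/β/ and /f/ are both fricatives), so this form is consistent with the same rule.
The trigger is the following segment, so the direction is regressive (anticipatory).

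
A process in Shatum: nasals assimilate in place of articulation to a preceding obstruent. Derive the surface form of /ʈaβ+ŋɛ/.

[ʈaβmɛ]

The rule targets /ŋ/ (voiced velar nasal), which sits after the trigger /β/ (bilabial).
Changing only its place to bilabial gives [m] — the voiced bilabial nasal.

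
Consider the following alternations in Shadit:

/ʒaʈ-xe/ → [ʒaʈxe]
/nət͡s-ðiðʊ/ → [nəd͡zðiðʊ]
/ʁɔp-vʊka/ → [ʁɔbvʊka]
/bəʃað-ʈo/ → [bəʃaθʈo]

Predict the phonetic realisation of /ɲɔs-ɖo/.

The data show regressive voicing assimilation: /t͡s/ → [d͡z] before /ð/; /p/ → [b] before /v/; /ð/ → [θ] before /ʈ/. In each pair only voicing changes, matching the following consonant, while place and manner stay constant.
Nothing changes in [ʒaʈxe]: there the adjacent consonants already agree in voicing (/ʈ/ and /x/ are both voiceless), so this form is consistent with the same rule.
The rule targets /s/ (voiceless alveolar fricative), which sits before the trigger /ɖ/ (voiced).
A voiced alveolar fricative is [z], so the surface segment is [z].

[ɲɔzɖo]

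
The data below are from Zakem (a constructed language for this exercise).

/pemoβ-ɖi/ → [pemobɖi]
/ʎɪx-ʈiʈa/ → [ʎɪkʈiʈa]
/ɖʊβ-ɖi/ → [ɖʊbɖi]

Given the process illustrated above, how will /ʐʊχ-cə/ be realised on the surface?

The data show regressive manner assimilation: /β/ → [b] before /ɖ/; /x/ → [k] before /ʈ/. In each pair only manner changes, matching the following consonant, while place and voice stay constant.
/χ/ is a voiceless uvular fricative. The following trigger /c/ is a stop, so /χ/ must become a stop as well.
The voiceless uvular stop is [q], so /χ/ → [q].

[ʐʊqcə]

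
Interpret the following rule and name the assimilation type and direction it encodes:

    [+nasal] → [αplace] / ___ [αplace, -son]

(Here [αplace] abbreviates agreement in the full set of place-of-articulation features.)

regressive place assimilation

The rule copies the place features (abbreviated [place]) from the environment onto the target, so the assimilating feature is place.
Since the environment is written after the underscore, the trigger follows the target; the direction is regressive.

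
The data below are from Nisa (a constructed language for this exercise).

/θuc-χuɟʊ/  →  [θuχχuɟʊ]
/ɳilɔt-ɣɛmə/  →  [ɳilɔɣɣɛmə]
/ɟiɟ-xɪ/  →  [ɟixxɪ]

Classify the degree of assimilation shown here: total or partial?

total assimilation

Comparing underlying and surface forms, /c/ → [χ] is the alternation; the neighbouring /χ/ is constant.
The output [χ] is identical to the trigger /χ/ — every feature (place, manner, voicing) has been copied — so this is total assimilation.
The other forms behave the same way: /t/ → [ɣ] before /ɣ/; /ɟ/ → [x] before /x/ — in each case the output is a copy of the following consonant.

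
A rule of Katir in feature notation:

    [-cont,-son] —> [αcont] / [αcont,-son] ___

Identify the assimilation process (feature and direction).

progressive manner assimilation

The shared variable α links the value of [cont] on the target to that of the neighbouring obstruent. [cont] distinguishes stops from fricatives — a manner-of-articulation feature — so this is manner assimilation.
The conditioning segment sits to the left of the focus bar, meaning the trigger precedes the segment that changes — progressive assimilation.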